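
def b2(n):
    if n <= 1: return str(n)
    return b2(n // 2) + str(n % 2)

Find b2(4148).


b2(4148) = b2(2074) + '0'
b2(2074) = b2(1037) + '0'
b2(1037) = b2(518) + '1'
b2(518) = b2(259) + '0'
b2(259) = b2(129) + '1'
b2(129) = b2(64) + '1'
b2(64) = b2(32) + '0'
b2(32) = b2(16) + '0'
b2(16) = b2(8) + '0'
b2(8) = b2(4) + '0'
b2(4) = b2(2) + '0'
b2(2) = b2(1) + '0'
b2(1) = '1'  (base case)
Concatenating: '1' + '0' + '0' + '0' + '0' + '0' + '0' + '1' + '1' + '0' + '1' + '0' + '0' = '1000000110100'

1000000110100


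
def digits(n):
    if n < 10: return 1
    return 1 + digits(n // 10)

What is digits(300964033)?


digits(300964033) = 1 + digits(30096403)
digits(30096403) = 1 + digits(3009640)
digits(3009640) = 1 + digits(300964)
digits(300964) = 1 + digits(30096)
digits(30096) = 1 + digits(3009)
digits(3009) = 1 + digits(300)
digits(300) = 1 + digits(30)
digits(30) = 1 + digits(3)
digits(3) = 1  (base case: 3 < 10)
Unwinding: 1 + 1 + 1 + 1 + 1 + 1 + 1 + 1 + 1 = 9

9


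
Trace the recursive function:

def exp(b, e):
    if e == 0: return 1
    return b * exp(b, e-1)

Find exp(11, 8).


exp(11, 8)
= 11 * exp(11, 7)
= 11 * 11 * exp(11, 6)
= 11 * 11 * 11 * exp(11, 5)
= 11 * 11 * 11 * 11 * exp(11, 4)
= 11 * 11 * 11 * 11 * 11 * exp(11, 3)
= 11 * 11 * 11 * 11 * 11 * 11 * exp(11, 2)
= 11 * 11 * 11 * 11 * 11 * 11 * 11 * exp(11, 1)
= 11 * 11 * 11 * 11 * 11 * 11 * 11 * 11 * exp(11, 0)
= 11 * 11 * 11 * 11 * 11 * 11 * 11 * 11 * 1
= 214358881

214358881


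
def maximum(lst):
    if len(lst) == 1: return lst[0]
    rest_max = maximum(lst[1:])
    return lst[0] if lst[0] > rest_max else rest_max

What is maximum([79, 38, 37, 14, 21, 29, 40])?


maximum([79, 38, 37, 14, 21, 29, 40]): compare 79 with maximum([38, 37, 14, 21, 29, 40])
maximum([38, 37, 14, 21, 29, 40]): compare 38 with maximum([37, 14, 21, 29, 40])
maximum([37, 14, 21, 29, 40]): compare 37 with maximum([14, 21, 29, 40])
maximum([14, 21, 29, 40]): compare 14 with maximum([21, 29, 40])
maximum([21, 29, 40]): compare 21 with maximum([29, 40])
maximum([29, 40]): compare 29 with maximum([40])
maximum([40]) = 40  (base case)
Compare 29 with 40 -> 40
Compare 21 with 40 -> 40
Compare 14 with 40 -> 40
Compare 37 with 40 -> 40
Compare 38 with 40 -> 40
Compare 79 with 40 -> 79

79


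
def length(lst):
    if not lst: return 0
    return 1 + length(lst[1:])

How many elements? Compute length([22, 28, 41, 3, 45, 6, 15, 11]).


length([22, 28, 41, 3, 45, 6, 15, 11]) = 1 + length([28, 41, 3, 45, 6, 15, 11])
length([28, 41, 3, 45, 6, 15, 11]) = 1 + length([41, 3, 45, 6, 15, 11])
length([41, 3, 45, 6, 15, 11]) = 1 + length([3, 45, 6, 15, 11])
length([3, 45, 6, 15, 11]) = 1 + length([45, 6, 15, 11])
length([45, 6, 15, 11]) = 1 + length([6, 15, 11])
length([6, 15, 11]) = 1 + length([15, 11])
length([15, 11]) = 1 + length([11])
length([11]) = 1 + length([])
length([]) = 0  (base case)
Unwinding: 1 + 1 + 1 + 1 + 1 + 1 + 1 + 1 + 0 = 8

8


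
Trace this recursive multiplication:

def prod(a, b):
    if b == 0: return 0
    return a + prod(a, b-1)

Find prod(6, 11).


prod(6, 11) = 6 + prod(6, 10)
prod(6, 10) = 6 + prod(6, 9)
prod(6, 9) = 6 + prod(6, 8)
prod(6, 8) = 6 + prod(6, 7)
prod(6, 7) = 6 + prod(6, 6)
prod(6, 6) = 6 + prod(6, 5)
prod(6, 5) = 6 + prod(6, 4)
prod(6, 4) = 6 + prod(6, 3)
prod(6, 3) = 6 + prod(6, 2)
prod(6, 2) = 6 + prod(6, 1)
prod(6, 1) = 6 + prod(6, 0)
prod(6, 0) = 0  (base case)
Total: 6 + 6 + 6 + 6 + 6 + 6 + 6 + 6 + 6 + 6 + 6 + 0 = 66

66


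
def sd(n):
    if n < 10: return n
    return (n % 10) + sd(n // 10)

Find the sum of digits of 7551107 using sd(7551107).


sd(7551107) = 7 + sd(755110)
sd(755110) = 0 + sd(75511)
sd(75511) = 1 + sd(7551)
sd(7551) = 1 + sd(755)
sd(755) = 5 + sd(75)
sd(75) = 5 + sd(7)
sd(7) = 7  (base case)
Total: 7 + 0 + 1 + 1 + 5 + 5 + 7 = 26

26


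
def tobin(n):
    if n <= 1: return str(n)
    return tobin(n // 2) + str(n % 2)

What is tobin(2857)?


tobin(2857) = tobin(1428) + '1'
tobin(1428) = tobin(714) + '0'
tobin(714) = tobin(357) + '0'
tobin(357) = tobin(178) + '1'
tobin(178) = tobin(89) + '0'
tobin(89) = tobin(44) + '1'
tobin(44) = tobin(22) + '0'
tobin(22) = tobin(11) + '0'
tobin(11) = tobin(5) + '1'
tobin(5) = tobin(2) + '1'
tobin(2) = tobin(1) + '0'
tobin(1) = '1'  (base case)
Concatenating: '1' + '0' + '1' + '1' + '0' + '0' + '1' + '0' + '1' + '0' + '0' + '1' = '101100101001'

101100101001


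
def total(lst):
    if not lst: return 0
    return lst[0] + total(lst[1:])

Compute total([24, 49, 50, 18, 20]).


total([24, 49, 50, 18, 20]) = 24 + total([49, 50, 18, 20])
total([49, 50, 18, 20]) = 49 + total([50, 18, 20])
total([50, 18, 20]) = 50 + total([18, 20])
total([18, 20]) = 18 + total([20])
total([20]) = 20 + total([])
total([]) = 0  (base case)
Total: 24 + 49 + 50 + 18 + 20 + 0 = 161

161


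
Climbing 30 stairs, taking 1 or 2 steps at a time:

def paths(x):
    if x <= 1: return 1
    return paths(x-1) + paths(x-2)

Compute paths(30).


Building up from base cases:
paths(0) = 1
paths(1) = 1
paths(2) = paths(1) + paths(0) = 1 + 1 = 2
paths(3) = paths(2) + paths(1) = 2 + 1 = 3
paths(4) = paths(3) + paths(2) = 3 + 2 = 5
paths(5) = paths(4) + paths(3) = 5 + 3 = 8
paths(6) = paths(5) + paths(4) = 8 + 5 = 13
paths(7) = paths(6) + paths(5) = 13 + 8 = 21
paths(8) = paths(7) + paths(6) = 21 + 13 = 34
paths(9) = paths(8) + paths(7) = 34 + 21 = 55
paths(10) = paths(9) + paths(8) = 55 + 34 = 89
paths(11) = paths(10) + paths(9) = 89 + 55 = 144
paths(12) = paths(11) + paths(10) = 144 + 89 = 233
paths(13) = paths(12) + paths(11) = 233 + 144 = 377
paths(14) = paths(13) + paths(12) = 377 + 233 = 610
paths(15) = paths(14) + paths(13) = 610 + 377 = 987
paths(16) = paths(15) + paths(14) = 987 + 610 = 1597
paths(17) = paths(16) + paths(15) = 1597 + 987 = 2584
paths(18) = paths(17) + paths(16) = 2584 + 1597 = 4181
paths(19) = paths(18) + paths(17) = 4181 + 2584 = 6765
paths(20) = paths(19) + paths(18) = 6765 + 4181 = 10946
paths(21) = paths(20) + paths(19) = 10946 + 6765 = 17711
paths(22) = paths(21) + paths(20) = 17711 + 10946 = 28657
paths(23) = paths(22) + paths(21) = 28657 + 17711 = 46368
paths(24) = paths(23) + paths(22) = 46368 + 28657 = 75025
paths(25) = paths(24) + paths(23) = 75025 + 46368 = 121393
paths(26) = paths(25) + paths(24) = 121393 + 75025 = 196418
paths(27) = paths(26) + paths(25) = 196418 + 121393 = 317811
paths(28) = paths(27) + paths(26) = 317811 + 196418 = 514229
paths(29) = paths(28) + paths(27) = 514229 + 317811 = 832040
paths(30) = paths(29) + paths(28) = 832040 + 514229 = 1346269

1346269


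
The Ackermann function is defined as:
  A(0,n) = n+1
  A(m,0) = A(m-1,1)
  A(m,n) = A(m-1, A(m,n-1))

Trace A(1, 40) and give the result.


A(1, 40) = A(0, A(1, 39))
  A(1, 39) = A(0, A(1, 38))
    A(1, 38) = A(0, A(1, 37))
      A(1, 37) = A(0, A(1, 36))
        A(1, 36) = A(0, A(1, 35))
          A(1, 35) = A(0, A(1, 34))
          A(1, 34) = A(0, A(1, 33))
          A(1, 33) = A(0, A(1, 32))
          A(1, 32) = A(0, A(1, 31))
          A(1, 31) = A(0, A(1, 30))
          A(1, 30) = A(0, A(1, 29))
          A(1, 29) = A(0, A(1, 28))
          A(1, 28) = A(0, A(1, 27))
          A(1, 27) = A(0, A(1, 26))
          A(1, 26) = A(0, A(1, 25))
          A(1, 25) = A(0, A(1, 24))
          A(1, 24) = A(0, A(1, 23))
          A(1, 23) = A(0, A(1, 22))
          A(1, 22) = A(0, A(1, 21))
          A(1, 21) = A(0, A(1, 20))
          A(1, 20) = A(0, A(1, 19))
          A(1, 19) = A(0, A(1, 18))
          A(1, 18) = A(0, A(1, 17))
          A(1, 17) = A(0, A(1, 16))
          A(1, 16) = A(0, A(1, 15))
... (trace truncated)
Result: A(1, 40) = 42

42


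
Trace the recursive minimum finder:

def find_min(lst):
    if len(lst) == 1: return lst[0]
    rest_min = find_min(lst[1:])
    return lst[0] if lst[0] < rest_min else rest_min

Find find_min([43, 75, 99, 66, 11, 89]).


find_min([43, 75, 99, 66, 11, 89]): compare 43 with find_min([75, 99, 66, 11, 89])
find_min([75, 99, 66, 11, 89]): compare 75 with find_min([99, 66, 11, 89])
find_min([99, 66, 11, 89]): compare 99 with find_min([66, 11, 89])
find_min([66, 11, 89]): compare 66 with find_min([11, 89])
find_min([11, 89]): compare 11 with find_min([89])
find_min([89]) = 89  (base case)
Compare 11 with 89 -> 11
Compare 66 with 11 -> 11
Compare 99 with 11 -> 11
Compare 75 with 11 -> 11
Compare 43 with 11 -> 11

11


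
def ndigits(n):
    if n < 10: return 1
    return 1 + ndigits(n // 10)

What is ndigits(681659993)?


ndigits(681659993) = 1 + ndigits(68165999)
ndigits(68165999) = 1 + ndigits(6816599)
ndigits(6816599) = 1 + ndigits(681659)
ndigits(681659) = 1 + ndigits(68165)
ndigits(68165) = 1 + ndigits(6816)
ndigits(6816) = 1 + ndigits(681)
ndigits(681) = 1 + ndigits(68)
ndigits(68) = 1 + ndigits(6)
ndigits(6) = 1  (base case: 6 < 10)
Unwinding: 1 + 1 + 1 + 1 + 1 + 1 + 1 + 1 + 1 = 9

9


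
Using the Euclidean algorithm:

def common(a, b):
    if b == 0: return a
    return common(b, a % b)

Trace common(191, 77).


common(191, 77) = common(77, 37)
common(77, 37) = common(37, 3)
common(37, 3) = common(3, 1)
common(3, 1) = common(1, 0)
common(1, 0) = 1  (base case)

1


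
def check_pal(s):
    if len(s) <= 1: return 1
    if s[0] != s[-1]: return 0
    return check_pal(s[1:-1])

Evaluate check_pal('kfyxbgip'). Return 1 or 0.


check_pal('kfyxbgip'): s[0]='k' != s[-1]='p' -> return 0
Result: 0 (not a palindrome)

0


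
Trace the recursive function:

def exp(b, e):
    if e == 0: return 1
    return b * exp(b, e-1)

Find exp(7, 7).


exp(7, 7)
= 7 * exp(7, 6)
= 7 * 7 * exp(7, 5)
= 7 * 7 * 7 * exp(7, 4)
= 7 * 7 * 7 * 7 * exp(7, 3)
= 7 * 7 * 7 * 7 * 7 * exp(7, 2)
= 7 * 7 * 7 * 7 * 7 * 7 * exp(7, 1)
= 7 * 7 * 7 * 7 * 7 * 7 * 7 * exp(7, 0)
= 7 * 7 * 7 * 7 * 7 * 7 * 7 * 1
= 823543

823543


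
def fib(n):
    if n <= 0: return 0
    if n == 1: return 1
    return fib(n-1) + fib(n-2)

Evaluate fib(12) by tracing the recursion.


Computing fib(12) bottom-up:
fib(0) = 0
fib(1) = 1
fib(2) = fib(1) + fib(0) = 1 + 0 = 1
fib(3) = fib(2) + fib(1) = 1 + 1 = 2
fib(4) = fib(3) + fib(2) = 2 + 1 = 3
fib(5) = fib(4) + fib(3) = 3 + 2 = 5
fib(6) = fib(5) + fib(4) = 5 + 3 = 8
fib(7) = fib(6) + fib(5) = 8 + 5 = 13
fib(8) = fib(7) + fib(6) = 13 + 8 = 21
fib(9) = fib(8) + fib(7) = 21 + 13 = 34
fib(10) = fib(9) + fib(8) = 34 + 21 = 55
fib(11) = fib(10) + fib(9) = 55 + 34 = 89
fib(12) = fib(11) + fib(10) = 89 + 55 = 144

144


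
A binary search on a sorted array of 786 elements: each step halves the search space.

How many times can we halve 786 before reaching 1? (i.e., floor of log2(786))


786 / 2 = 393
393 / 2 = 196
196 / 2 = 98
98 / 2 = 49
49 / 2 = 24
24 / 2 = 12
12 / 2 = 6
6 / 2 = 3
3 / 2 = 1
Reached 1 after 9 halvings

9


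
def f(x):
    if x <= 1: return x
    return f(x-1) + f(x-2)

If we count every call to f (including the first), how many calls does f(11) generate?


Let C(n) = total calls for f(n)
C(0) = 1, C(1) = 1
C(2) = 1 + C(1) + C(0) = 1 + 1 + 1 = 3
C(3) = 1 + C(2) + C(1) = 1 + 3 + 1 = 5
C(4) = 1 + C(3) + C(2) = 1 + 5 + 3 = 9
C(5) = 1 + C(4) + C(3) = 1 + 9 + 5 = 15
C(6) = 1 + C(5) + C(4) = 1 + 15 + 9 = 25
C(7) = 1 + C(6) + C(5) = 1 + 25 + 15 = 41
C(8) = 1 + C(7) + C(6) = 1 + 41 + 25 = 67
C(9) = 1 + C(8) + C(7) = 1 + 67 + 41 = 109
C(10) = 1 + C(9) + C(8) = 1 + 109 + 67 = 177
C(11) = 1 + C(10) + C(9) = 1 + 177 + 109 = 287

287


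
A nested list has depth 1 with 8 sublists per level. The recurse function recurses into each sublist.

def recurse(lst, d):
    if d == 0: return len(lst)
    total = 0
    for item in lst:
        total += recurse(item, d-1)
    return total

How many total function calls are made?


At depth 0 (root): 1 call
At depth 1: each of 1 parents calls recurse on 8 children = 8 calls
Total: 1 + 8 = 9

9


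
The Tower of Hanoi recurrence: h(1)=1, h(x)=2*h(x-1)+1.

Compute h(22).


h(22) = 2 * h(21) + 1
h(21) = 2 * h(20) + 1
h(20) = 2 * h(19) + 1
h(19) = 2 * h(18) + 1
h(18) = 2 * h(17) + 1
h(17) = 2 * h(16) + 1
h(16) = 2 * h(15) + 1
h(15) = 2 * h(14) + 1
h(14) = 2 * h(13) + 1
h(13) = 2 * h(12) + 1
h(12) = 2 * h(11) + 1
h(11) = 2 * h(10) + 1
h(10) = 2 * h(9) + 1
h(9) = 2 * h(8) + 1
h(8) = 2 * h(7) + 1
h(7) = 2 * h(6) + 1
h(6) = 2 * h(5) + 1
h(5) = 2 * h(4) + 1
h(4) = 2 * h(3) + 1
h(3) = 2 * h(2) + 1
h(2) = 2 * h(1) + 1
h(1) = 1  (base case)
h(2) = 2 * 1 + 1 = 3
h(3) = 2 * 3 + 1 = 7
h(4) = 2 * 7 + 1 = 15
h(5) = 2 * 15 + 1 = 31
h(6) = 2 * 31 + 1 = 63
h(7) = 2 * 63 + 1 = 127
h(8) = 2 * 127 + 1 = 255
h(9) = 2 * 255 + 1 = 511
h(10) = 2 * 511 + 1 = 1023
h(11) = 2 * 1023 + 1 = 2047
h(12) = 2 * 2047 + 1 = 4095
h(13) = 2 * 4095 + 1 = 8191
h(14) = 2 * 8191 + 1 = 16383
h(15) = 2 * 16383 + 1 = 32767
h(16) = 2 * 32767 + 1 = 65535
h(17) = 2 * 65535 + 1 = 131071
h(18) = 2 * 131071 + 1 = 262143
h(19) = 2 * 262143 + 1 = 524287
h(20) = 2 * 524287 + 1 = 1048575
h(21) = 2 * 1048575 + 1 = 2097151
h(22) = 2 * 2097151 + 1 = 4194303

4194303


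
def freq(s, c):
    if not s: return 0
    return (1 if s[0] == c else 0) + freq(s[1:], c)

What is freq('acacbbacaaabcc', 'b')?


s[0]='a' != 'b' -> 0
s[0]='c' != 'b' -> 0
s[0]='a' != 'b' -> 0
s[0]='c' != 'b' -> 0
s[0]='b' == 'b' -> 1
s[0]='b' == 'b' -> 1
s[0]='a' != 'b' -> 0
s[0]='c' != 'b' -> 0
s[0]='a' != 'b' -> 0
s[0]='a' != 'b' -> 0
s[0]='a' != 'b' -> 0
s[0]='b' == 'b' -> 1
s[0]='c' != 'b' -> 0
s[0]='c' != 'b' -> 0
Sum: 0 + 0 + 0 + 0 + 1 + 1 + 0 + 0 + 0 + 0 + 0 + 1 + 0 + 0 = 3

3


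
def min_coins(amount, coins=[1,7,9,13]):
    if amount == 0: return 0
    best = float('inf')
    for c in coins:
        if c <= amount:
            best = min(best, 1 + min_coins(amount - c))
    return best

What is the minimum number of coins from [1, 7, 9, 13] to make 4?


Building up with DP:
min_coins(0) = 0
min_coins(1) = min(1+min_coins(0)=1+0=1) = 1
min_coins(2) = min(1+min_coins(1)=1+1=2) = 2
min_coins(3) = min(1+min_coins(2)=1+2=3) = 3
min_coins(4) = min(1+min_coins(3)=1+3=4) = 4

4


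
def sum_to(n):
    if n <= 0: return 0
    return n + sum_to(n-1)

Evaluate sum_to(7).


sum_to(7)
= 7 + 6 + 5 + 4 + 3 + 2 + 1 + sum_to(0)
= 7 + 6 + 5 + 4 + 3 + 2 + 1 + 0
= 28

28


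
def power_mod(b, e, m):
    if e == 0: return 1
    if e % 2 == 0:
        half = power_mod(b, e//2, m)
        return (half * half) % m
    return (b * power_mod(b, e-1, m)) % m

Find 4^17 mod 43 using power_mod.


power_mod(4, 17, 43): e is odd, compute power_mod(4, 16, 43)
  power_mod(4, 16, 43): e is even, compute power_mod(4, 8, 43)
    power_mod(4, 8, 43): e is even, compute power_mod(4, 4, 43)
      power_mod(4, 4, 43): e is even, compute power_mod(4, 2, 43)
        power_mod(4, 2, 43): e is even, compute power_mod(4, 1, 43)
          power_mod(4, 1, 43): e is odd, compute power_mod(4, 0, 43)
          power_mod(4, 0, 43) = 1
          (4 * 1) % 43 = 4
        half=4, (4*4) % 43 = 16
      half=16, (16*16) % 43 = 41
    half=41, (41*41) % 43 = 4
  half=4, (4*4) % 43 = 16
(4 * 16) % 43 = 21

21


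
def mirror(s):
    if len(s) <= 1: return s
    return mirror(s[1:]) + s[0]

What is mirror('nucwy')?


mirror('nucwy') = mirror('ucwy') + 'n'
mirror('ucwy') = mirror('cwy') + 'u'
mirror('cwy') = mirror('wy') + 'c'
mirror('wy') = mirror('y') + 'w'
mirror('y') = 'y'  (base case)
Concatenating: 'y' + 'w' + 'c' + 'u' + 'n' = 'ywcun'

ywcun


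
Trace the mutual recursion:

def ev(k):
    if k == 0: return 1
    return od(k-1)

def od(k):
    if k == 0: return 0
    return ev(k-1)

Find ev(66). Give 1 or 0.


ev(66) = od(65)
od(65) = ev(64)
ev(64) = od(63)
od(63) = ev(62)
ev(62) = od(61)
od(61) = ev(60)
ev(60) = od(59)
od(59) = ev(58)
ev(58) = od(57)
od(57) = ev(56)
ev(56) = od(55)
od(55) = ev(54)
ev(54) = od(53)
od(53) = ev(52)
ev(52) = od(51)
od(51) = ev(50)
ev(50) = od(49)
od(49) = ev(48)
ev(48) = od(47)
od(47) = ev(46)
ev(46) = od(45)
od(45) = ev(44)
ev(44) = od(43)
od(43) = ev(42)
ev(42) = od(41)
od(41) = ev(40)
ev(40) = od(39)
od(39) = ev(38)
ev(38) = od(37)
od(37) = ev(36)
ev(36) = od(35)
od(35) = ev(34)
ev(34) = od(33)
od(33) = ev(32)
ev(32) = od(31)
od(31) = ev(30)
ev(30) = od(29)
od(29) = ev(28)
ev(28) = od(27)
od(27) = ev(26)
ev(26) = od(25)
od(25) = ev(24)
ev(24) = od(23)
od(23) = ev(22)
ev(22) = od(21)
od(21) = ev(20)
ev(20) = od(19)
od(19) = ev(18)
ev(18) = od(17)
od(17) = ev(16)
ev(16) = od(15)
od(15) = ev(14)
ev(14) = od(13)
od(13) = ev(12)
ev(12) = od(11)
od(11) = ev(10)
ev(10) = od(9)
od(9) = ev(8)
ev(8) = od(7)
od(7) = ev(6)
ev(6) = od(5)
od(5) = ev(4)
ev(4) = od(3)
od(3) = ev(2)
ev(2) = od(1)
od(1) = ev(0)
ev(0) = 1  (base case)
Result: 1

1


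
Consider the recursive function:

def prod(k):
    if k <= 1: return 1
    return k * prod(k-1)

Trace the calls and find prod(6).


prod(6)
= 6 * prod(5)
= 6 * 5 * prod(4)
= 6 * 5 * 4 * prod(3)
= 6 * 5 * 4 * 3 * prod(2)
= 6 * 5 * 4 * 3 * 2 * prod(1)
= 6 * 5 * 4 * 3 * 2 * 1
= 720

720


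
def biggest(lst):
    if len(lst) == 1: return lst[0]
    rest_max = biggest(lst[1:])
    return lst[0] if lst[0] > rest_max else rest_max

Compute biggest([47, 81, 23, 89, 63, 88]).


biggest([47, 81, 23, 89, 63, 88]): compare 47 with biggest([81, 23, 89, 63, 88])
biggest([81, 23, 89, 63, 88]): compare 81 with biggest([23, 89, 63, 88])
biggest([23, 89, 63, 88]): compare 23 with biggest([89, 63, 88])
biggest([89, 63, 88]): compare 89 with biggest([63, 88])
biggest([63, 88]): compare 63 with biggest([88])
biggest([88]) = 88  (base case)
Compare 63 with 88 -> 88
Compare 89 with 88 -> 89
Compare 23 with 89 -> 89
Compare 81 with 89 -> 89
Compare 47 with 89 -> 89

89


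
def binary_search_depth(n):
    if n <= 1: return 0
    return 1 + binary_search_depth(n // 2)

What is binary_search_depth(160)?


160 / 2 = 80
80 / 2 = 40
40 / 2 = 20
20 / 2 = 10
10 / 2 = 5
5 / 2 = 2
2 / 2 = 1
Reached 1 after 7 halvings

7


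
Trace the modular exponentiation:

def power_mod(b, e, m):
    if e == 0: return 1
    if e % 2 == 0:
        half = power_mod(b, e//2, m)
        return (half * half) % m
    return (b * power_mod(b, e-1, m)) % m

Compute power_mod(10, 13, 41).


power_mod(10, 13, 41): e is odd, compute power_mod(10, 12, 41)
  power_mod(10, 12, 41): e is even, compute power_mod(10, 6, 41)
    power_mod(10, 6, 41): e is even, compute power_mod(10, 3, 41)
      power_mod(10, 3, 41): e is odd, compute power_mod(10, 2, 41)
        power_mod(10, 2, 41): e is even, compute power_mod(10, 1, 41)
          power_mod(10, 1, 41): e is odd, compute power_mod(10, 0, 41)
          power_mod(10, 0, 41) = 1
          (10 * 1) % 41 = 10
        half=10, (10*10) % 41 = 18
      (10 * 18) % 41 = 16
    half=16, (16*16) % 41 = 10
  half=10, (10*10) % 41 = 18
(10 * 18) % 41 = 16

16


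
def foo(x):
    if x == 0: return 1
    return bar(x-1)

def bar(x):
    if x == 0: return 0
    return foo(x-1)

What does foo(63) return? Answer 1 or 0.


foo(63) = bar(62)
bar(62) = foo(61)
foo(61) = bar(60)
bar(60) = foo(59)
foo(59) = bar(58)
bar(58) = foo(57)
foo(57) = bar(56)
bar(56) = foo(55)
foo(55) = bar(54)
bar(54) = foo(53)
foo(53) = bar(52)
bar(52) = foo(51)
foo(51) = bar(50)
bar(50) = foo(49)
foo(49) = bar(48)
bar(48) = foo(47)
foo(47) = bar(46)
bar(46) = foo(45)
foo(45) = bar(44)
bar(44) = foo(43)
foo(43) = bar(42)
bar(42) = foo(41)
foo(41) = bar(40)
bar(40) = foo(39)
foo(39) = bar(38)
bar(38) = foo(37)
foo(37) = bar(36)
bar(36) = foo(35)
foo(35) = bar(34)
bar(34) = foo(33)
foo(33) = bar(32)
bar(32) = foo(31)
foo(31) = bar(30)
bar(30) = foo(29)
foo(29) = bar(28)
bar(28) = foo(27)
foo(27) = bar(26)
bar(26) = foo(25)
foo(25) = bar(24)
bar(24) = foo(23)
foo(23) = bar(22)
bar(22) = foo(21)
foo(21) = bar(20)
bar(20) = foo(19)
foo(19) = bar(18)
bar(18) = foo(17)
foo(17) = bar(16)
bar(16) = foo(15)
foo(15) = bar(14)
bar(14) = foo(13)
foo(13) = bar(12)
bar(12) = foo(11)
foo(11) = bar(10)
bar(10) = foo(9)
foo(9) = bar(8)
bar(8) = foo(7)
foo(7) = bar(6)
bar(6) = foo(5)
foo(5) = bar(4)
bar(4) = foo(3)
foo(3) = bar(2)
bar(2) = foo(1)
foo(1) = bar(0)
bar(0) = 0  (base case)
Result: 0

0


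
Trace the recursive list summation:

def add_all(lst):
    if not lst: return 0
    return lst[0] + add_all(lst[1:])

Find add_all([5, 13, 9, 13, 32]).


add_all([5, 13, 9, 13, 32]) = 5 + add_all([13, 9, 13, 32])
add_all([13, 9, 13, 32]) = 13 + add_all([9, 13, 32])
add_all([9, 13, 32]) = 9 + add_all([13, 32])
add_all([13, 32]) = 13 + add_all([32])
add_all([32]) = 32 + add_all([])
add_all([]) = 0  (base case)
Total: 5 + 13 + 9 + 13 + 32 + 0 = 72

72


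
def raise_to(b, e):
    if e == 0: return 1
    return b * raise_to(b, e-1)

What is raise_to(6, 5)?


raise_to(6, 5)
= 6 * raise_to(6, 4)
= 6 * 6 * raise_to(6, 3)
= 6 * 6 * 6 * raise_to(6, 2)
= 6 * 6 * 6 * 6 * raise_to(6, 1)
= 6 * 6 * 6 * 6 * 6 * raise_to(6, 0)
= 6 * 6 * 6 * 6 * 6 * 1
= 7776

7776


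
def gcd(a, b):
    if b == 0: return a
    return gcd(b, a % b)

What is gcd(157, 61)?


gcd(157, 61) = gcd(61, 35)
gcd(61, 35) = gcd(35, 26)
gcd(35, 26) = gcd(26, 9)
gcd(26, 9) = gcd(9, 8)
gcd(9, 8) = gcd(8, 1)
gcd(8, 1) = gcd(1, 0)
gcd(1, 0) = 1  (base case)

1


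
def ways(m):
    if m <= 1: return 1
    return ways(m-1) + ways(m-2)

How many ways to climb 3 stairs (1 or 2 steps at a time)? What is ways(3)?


Building up from base cases:
ways(0) = 1
ways(1) = 1
ways(2) = ways(1) + ways(0) = 1 + 1 = 2
ways(3) = ways(2) + ways(1) = 2 + 1 = 3

3


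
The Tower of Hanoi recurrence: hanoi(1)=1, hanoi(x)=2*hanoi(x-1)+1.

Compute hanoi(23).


hanoi(23) = 2 * hanoi(22) + 1
hanoi(22) = 2 * hanoi(21) + 1
hanoi(21) = 2 * hanoi(20) + 1
hanoi(20) = 2 * hanoi(19) + 1
hanoi(19) = 2 * hanoi(18) + 1
hanoi(18) = 2 * hanoi(17) + 1
hanoi(17) = 2 * hanoi(16) + 1
hanoi(16) = 2 * hanoi(15) + 1
hanoi(15) = 2 * hanoi(14) + 1
hanoi(14) = 2 * hanoi(13) + 1
hanoi(13) = 2 * hanoi(12) + 1
hanoi(12) = 2 * hanoi(11) + 1
hanoi(11) = 2 * hanoi(10) + 1
hanoi(10) = 2 * hanoi(9) + 1
hanoi(9) = 2 * hanoi(8) + 1
hanoi(8) = 2 * hanoi(7) + 1
hanoi(7) = 2 * hanoi(6) + 1
hanoi(6) = 2 * hanoi(5) + 1
hanoi(5) = 2 * hanoi(4) + 1
hanoi(4) = 2 * hanoi(3) + 1
hanoi(3) = 2 * hanoi(2) + 1
hanoi(2) = 2 * hanoi(1) + 1
hanoi(1) = 1  (base case)
hanoi(2) = 2 * 1 + 1 = 3
hanoi(3) = 2 * 3 + 1 = 7
hanoi(4) = 2 * 7 + 1 = 15
hanoi(5) = 2 * 15 + 1 = 31
hanoi(6) = 2 * 31 + 1 = 63
hanoi(7) = 2 * 63 + 1 = 127
hanoi(8) = 2 * 127 + 1 = 255
hanoi(9) = 2 * 255 + 1 = 511
hanoi(10) = 2 * 511 + 1 = 1023
hanoi(11) = 2 * 1023 + 1 = 2047
hanoi(12) = 2 * 2047 + 1 = 4095
hanoi(13) = 2 * 4095 + 1 = 8191
hanoi(14) = 2 * 8191 + 1 = 16383
hanoi(15) = 2 * 16383 + 1 = 32767
hanoi(16) = 2 * 32767 + 1 = 65535
hanoi(17) = 2 * 65535 + 1 = 131071
hanoi(18) = 2 * 131071 + 1 = 262143
hanoi(19) = 2 * 262143 + 1 = 524287
hanoi(20) = 2 * 524287 + 1 = 1048575
hanoi(21) = 2 * 1048575 + 1 = 2097151
hanoi(22) = 2 * 2097151 + 1 = 4194303
hanoi(23) = 2 * 4194303 + 1 = 8388607

8388607


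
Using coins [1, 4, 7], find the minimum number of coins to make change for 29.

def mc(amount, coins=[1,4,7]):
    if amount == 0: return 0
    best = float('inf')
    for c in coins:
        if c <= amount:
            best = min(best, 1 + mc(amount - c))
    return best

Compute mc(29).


Building up with DP:
mc(0) = 0
mc(1) = min(1+mc(0)=1+0=1) = 1
mc(2) = min(1+mc(1)=1+1=2) = 2
mc(3) = min(1+mc(2)=1+2=3) = 3
mc(4) = min(1+mc(3)=1+3=4, 1+mc(0)=1+0=1) = 1
mc(5) = min(1+mc(4)=1+1=2, 1+mc(1)=1+1=2) = 2
mc(6) = min(1+mc(5)=1+2=3, 1+mc(2)=1+2=3) = 3
mc(7) = min(1+mc(6)=1+3=4, 1+mc(3)=1+3=4, 1+mc(0)=1+0=1) = 1
mc(8) = min(1+mc(7)=1+1=2, 1+mc(4)=1+1=2, 1+mc(1)=1+1=2) = 2
mc(9) = min(1+mc(8)=1+2=3, 1+mc(5)=1+2=3, 1+mc(2)=1+2=3) = 3
mc(10) = min(1+mc(9)=1+3=4, 1+mc(6)=1+3=4, 1+mc(3)=1+3=4) = 4
mc(11) = min(1+mc(10)=1+4=5, 1+mc(7)=1+1=2, 1+mc(4)=1+1=2) = 2
mc(12) = min(1+mc(11)=1+2=3, 1+mc(8)=1+2=3, 1+mc(5)=1+2=3) = 3
mc(13) = min(1+mc(12)=1+3=4, 1+mc(9)=1+3=4, 1+mc(6)=1+3=4) = 4
mc(14) = min(1+mc(13)=1+4=5, 1+mc(10)=1+4=5, 1+mc(7)=1+1=2) = 2
mc(15) = min(1+mc(14)=1+2=3, 1+mc(11)=1+2=3, 1+mc(8)=1+2=3) = 3
mc(16) = min(1+mc(15)=1+3=4, 1+mc(12)=1+3=4, 1+mc(9)=1+3=4) = 4
mc(17) = min(1+mc(16)=1+4=5, 1+mc(13)=1+4=5, 1+mc(10)=1+4=5) = 5
mc(18) = min(1+mc(17)=1+5=6, 1+mc(14)=1+2=3, 1+mc(11)=1+2=3) = 3
mc(19) = min(1+mc(18)=1+3=4, 1+mc(15)=1+3=4, 1+mc(12)=1+3=4) = 4
mc(20) = min(1+mc(19)=1+4=5, 1+mc(16)=1+4=5, 1+mc(13)=1+4=5) = 5
mc(21) = min(1+mc(20)=1+5=6, 1+mc(17)=1+5=6, 1+mc(14)=1+2=3) = 3
mc(22) = min(1+mc(21)=1+3=4, 1+mc(18)=1+3=4, 1+mc(15)=1+3=4) = 4
mc(23) = min(1+mc(22)=1+4=5, 1+mc(19)=1+4=5, 1+mc(16)=1+4=5) = 5
mc(24) = min(1+mc(23)=1+5=6, 1+mc(20)=1+5=6, 1+mc(17)=1+5=6) = 6
mc(25) = min(1+mc(24)=1+6=7, 1+mc(21)=1+3=4, 1+mc(18)=1+3=4) = 4
mc(26) = min(1+mc(25)=1+4=5, 1+mc(22)=1+4=5, 1+mc(19)=1+4=5) = 5
mc(27) = min(1+mc(26)=1+5=6, 1+mc(23)=1+5=6, 1+mc(20)=1+5=6) = 6
mc(28) = min(1+mc(27)=1+6=7, 1+mc(24)=1+6=7, 1+mc(21)=1+3=4) = 4
mc(29) = min(1+mc(28)=1+4=5, 1+mc(25)=1+4=5, 1+mc(22)=1+4=5) = 5

5


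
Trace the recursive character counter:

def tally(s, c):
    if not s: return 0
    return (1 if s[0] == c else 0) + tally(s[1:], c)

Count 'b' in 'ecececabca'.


s[0]='e' != 'b' -> 0
s[0]='c' != 'b' -> 0
s[0]='e' != 'b' -> 0
s[0]='c' != 'b' -> 0
s[0]='e' != 'b' -> 0
s[0]='c' != 'b' -> 0
s[0]='a' != 'b' -> 0
s[0]='b' == 'b' -> 1
s[0]='c' != 'b' -> 0
s[0]='a' != 'b' -> 0
Sum: 0 + 0 + 0 + 0 + 0 + 0 + 0 + 1 + 0 + 0 = 1

1


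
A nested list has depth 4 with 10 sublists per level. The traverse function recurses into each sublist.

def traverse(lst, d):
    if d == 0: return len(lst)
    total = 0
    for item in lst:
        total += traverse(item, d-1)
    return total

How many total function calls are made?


At depth 0 (root): 1 call
At depth 1: each of 1 parents calls traverse on 10 children = 10 calls
At depth 2: each of 10 parents calls traverse on 10 children = 100 calls
At depth 3: each of 100 parents calls traverse on 10 children = 1000 calls
At depth 4: each of 1000 parents calls traverse on 10 children = 10000 calls
Total: 1 + 10 + 100 + 1000 + 10000 = 11111

11111


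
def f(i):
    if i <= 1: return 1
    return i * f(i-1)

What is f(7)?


f(7)
= 7 * f(6)
= 7 * 6 * f(5)
= 7 * 6 * 5 * f(4)
= 7 * 6 * 5 * 4 * f(3)
= 7 * 6 * 5 * 4 * 3 * f(2)
= 7 * 6 * 5 * 4 * 3 * 2 * f(1)
= 7 * 6 * 5 * 4 * 3 * 2 * 1
= 5040

5040


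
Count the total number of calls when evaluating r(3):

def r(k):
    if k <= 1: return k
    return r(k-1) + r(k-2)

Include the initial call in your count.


Let C(n) = total calls for r(n)
C(0) = 1, C(1) = 1
C(2) = 1 + C(1) + C(0) = 1 + 1 + 1 = 3
C(3) = 1 + C(2) + C(1) = 1 + 3 + 1 = 5

5


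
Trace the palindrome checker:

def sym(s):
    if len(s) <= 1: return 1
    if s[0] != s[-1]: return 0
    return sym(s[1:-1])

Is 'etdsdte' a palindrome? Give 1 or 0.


sym('etdsdte'): s[0]='e' == s[-1]='e' -> check sym('tdsdt')
sym('tdsdt'): s[0]='t' == s[-1]='t' -> check sym('dsd')
sym('dsd'): s[0]='d' == s[-1]='d' -> check sym('s')
sym('s'): len <= 1 -> return 1  (base case)
Result: 1 (palindrome)

1


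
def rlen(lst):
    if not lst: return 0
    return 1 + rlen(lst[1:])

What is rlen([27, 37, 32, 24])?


rlen([27, 37, 32, 24]) = 1 + rlen([37, 32, 24])
rlen([37, 32, 24]) = 1 + rlen([32, 24])
rlen([32, 24]) = 1 + rlen([24])
rlen([24]) = 1 + rlen([])
rlen([]) = 0  (base case)
Unwinding: 1 + 1 + 1 + 1 + 0 = 4

4


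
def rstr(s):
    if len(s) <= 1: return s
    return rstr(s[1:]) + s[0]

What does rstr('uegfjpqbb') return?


rstr('uegfjpqbb') = rstr('egfjpqbb') + 'u'
rstr('egfjpqbb') = rstr('gfjpqbb') + 'e'
rstr('gfjpqbb') = rstr('fjpqbb') + 'g'
rstr('fjpqbb') = rstr('jpqbb') + 'f'
rstr('jpqbb') = rstr('pqbb') + 'j'
rstr('pqbb') = rstr('qbb') + 'p'
rstr('qbb') = rstr('bb') + 'q'
rstr('bb') = rstr('b') + 'b'
rstr('b') = 'b'  (base case)
Concatenating: 'b' + 'b' + 'q' + 'p' + 'j' + 'f' + 'g' + 'e' + 'u' = 'bbqpjfgeu'

bbqpjfgeu


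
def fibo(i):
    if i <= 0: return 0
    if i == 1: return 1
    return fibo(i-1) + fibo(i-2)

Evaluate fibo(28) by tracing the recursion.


Computing fibo(28) bottom-up:
fibo(0) = 0
fibo(1) = 1
fibo(2) = fibo(1) + fibo(0) = 1 + 0 = 1
fibo(3) = fibo(2) + fibo(1) = 1 + 1 = 2
fibo(4) = fibo(3) + fibo(2) = 2 + 1 = 3
fibo(5) = fibo(4) + fibo(3) = 3 + 2 = 5
fibo(6) = fibo(5) + fibo(4) = 5 + 3 = 8
fibo(7) = fibo(6) + fibo(5) = 8 + 5 = 13
fibo(8) = fibo(7) + fibo(6) = 13 + 8 = 21
fibo(9) = fibo(8) + fibo(7) = 21 + 13 = 34
fibo(10) = fibo(9) + fibo(8) = 34 + 21 = 55
fibo(11) = fibo(10) + fibo(9) = 55 + 34 = 89
fibo(12) = fibo(11) + fibo(10) = 89 + 55 = 144
fibo(13) = fibo(12) + fibo(11) = 144 + 89 = 233
fibo(14) = fibo(13) + fibo(12) = 233 + 144 = 377
fibo(15) = fibo(14) + fibo(13) = 377 + 233 = 610
fibo(16) = fibo(15) + fibo(14) = 610 + 377 = 987
fibo(17) = fibo(16) + fibo(15) = 987 + 610 = 1597
fibo(18) = fibo(17) + fibo(16) = 1597 + 987 = 2584
fibo(19) = fibo(18) + fibo(17) = 2584 + 1597 = 4181
fibo(20) = fibo(19) + fibo(18) = 4181 + 2584 = 6765
fibo(21) = fibo(20) + fibo(19) = 6765 + 4181 = 10946
fibo(22) = fibo(21) + fibo(20) = 10946 + 6765 = 17711
fibo(23) = fibo(22) + fibo(21) = 17711 + 10946 = 28657
fibo(24) = fibo(23) + fibo(22) = 28657 + 17711 = 46368
fibo(25) = fibo(24) + fibo(23) = 46368 + 28657 = 75025
fibo(26) = fibo(25) + fibo(24) = 75025 + 46368 = 121393
fibo(27) = fibo(26) + fibo(25) = 121393 + 75025 = 196418
fibo(28) = fibo(27) + fibo(26) = 196418 + 121393 = 317811

317811


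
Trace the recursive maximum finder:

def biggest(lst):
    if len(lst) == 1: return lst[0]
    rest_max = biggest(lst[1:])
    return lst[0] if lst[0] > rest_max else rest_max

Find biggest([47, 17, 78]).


biggest([47, 17, 78]): compare 47 with biggest([17, 78])
biggest([17, 78]): compare 17 with biggest([78])
biggest([78]) = 78  (base case)
Compare 17 with 78 -> 78
Compare 47 with 78 -> 78

78


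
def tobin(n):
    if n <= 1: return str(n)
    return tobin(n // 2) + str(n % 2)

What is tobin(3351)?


tobin(3351) = tobin(1675) + '1'
tobin(1675) = tobin(837) + '1'
tobin(837) = tobin(418) + '1'
tobin(418) = tobin(209) + '0'
tobin(209) = tobin(104) + '1'
tobin(104) = tobin(52) + '0'
tobin(52) = tobin(26) + '0'
tobin(26) = tobin(13) + '0'
tobin(13) = tobin(6) + '1'
tobin(6) = tobin(3) + '0'
tobin(3) = tobin(1) + '1'
tobin(1) = '1'  (base case)
Concatenating: '1' + '1' + '0' + '1' + '0' + '0' + '0' + '1' + '0' + '1' + '1' + '1' = '110100010111'

110100010111


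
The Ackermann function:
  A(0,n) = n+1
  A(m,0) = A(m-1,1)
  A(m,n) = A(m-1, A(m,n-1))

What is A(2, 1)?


A(2, 1) = A(1, A(2, 0))
  A(2, 0) = A(1, 1)
    A(1, 1) = A(0, A(1, 0))
      A(1, 0) = A(0, 1)
        A(0, 1) = 2
      = A(0, 2)
      A(0, 2) = 3
  = A(1, 3)
  A(1, 3) = A(0, A(1, 2))
    A(1, 2) = A(0, A(1, 1))
      A(1, 1) = A(0, A(1, 0))
        A(1, 0) = A(0, 1)
          A(0, 1) = 2
        = A(0, 2)
        A(0, 2) = 3
      = A(0, 3)
      A(0, 3) = 4
    = A(0, 4)
    A(0, 4) = 5
Result: A(2, 1) = 5

5


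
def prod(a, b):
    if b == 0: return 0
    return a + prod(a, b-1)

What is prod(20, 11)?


prod(20, 11) = 20 + prod(20, 10)
prod(20, 10) = 20 + prod(20, 9)
prod(20, 9) = 20 + prod(20, 8)
prod(20, 8) = 20 + prod(20, 7)
prod(20, 7) = 20 + prod(20, 6)
prod(20, 6) = 20 + prod(20, 5)
prod(20, 5) = 20 + prod(20, 4)
prod(20, 4) = 20 + prod(20, 3)
prod(20, 3) = 20 + prod(20, 2)
prod(20, 2) = 20 + prod(20, 1)
prod(20, 1) = 20 + prod(20, 0)
prod(20, 0) = 0  (base case)
Total: 20 + 20 + 20 + 20 + 20 + 20 + 20 + 20 + 20 + 20 + 20 + 0 = 220

220


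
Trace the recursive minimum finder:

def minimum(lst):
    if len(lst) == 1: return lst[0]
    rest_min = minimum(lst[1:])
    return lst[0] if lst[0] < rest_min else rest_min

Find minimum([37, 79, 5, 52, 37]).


minimum([37, 79, 5, 52, 37]): compare 37 with minimum([79, 5, 52, 37])
minimum([79, 5, 52, 37]): compare 79 with minimum([5, 52, 37])
minimum([5, 52, 37]): compare 5 with minimum([52, 37])
minimum([52, 37]): compare 52 with minimum([37])
minimum([37]) = 37  (base case)
Compare 52 with 37 -> 37
Compare 5 with 37 -> 5
Compare 79 with 5 -> 5
Compare 37 with 5 -> 5

5


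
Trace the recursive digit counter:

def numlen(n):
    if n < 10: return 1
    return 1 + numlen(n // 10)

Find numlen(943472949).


numlen(943472949) = 1 + numlen(94347294)
numlen(94347294) = 1 + numlen(9434729)
numlen(9434729) = 1 + numlen(943472)
numlen(943472) = 1 + numlen(94347)
numlen(94347) = 1 + numlen(9434)
numlen(9434) = 1 + numlen(943)
numlen(943) = 1 + numlen(94)
numlen(94) = 1 + numlen(9)
numlen(9) = 1  (base case: 9 < 10)
Unwinding: 1 + 1 + 1 + 1 + 1 + 1 + 1 + 1 + 1 = 9

9


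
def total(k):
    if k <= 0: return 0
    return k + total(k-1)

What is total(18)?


total(18)
= 18 + 17 + 16 + 15 + 14 + 13 + 12 + 11 + 10 + 9 + 8 + 7 + 6 + 5 + 4 + 3 + 2 + 1 + total(0)
= 18 + 17 + 16 + 15 + 14 + 13 + 12 + 11 + 10 + 9 + 8 + 7 + 6 + 5 + 4 + 3 + 2 + 1 + 0
= 171

171


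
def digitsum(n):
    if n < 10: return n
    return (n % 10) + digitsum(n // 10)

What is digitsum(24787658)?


digitsum(24787658) = 8 + digitsum(2478765)
digitsum(2478765) = 5 + digitsum(247876)
digitsum(247876) = 6 + digitsum(24787)
digitsum(24787) = 7 + digitsum(2478)
digitsum(2478) = 8 + digitsum(247)
digitsum(247) = 7 + digitsum(24)
digitsum(24) = 4 + digitsum(2)
digitsum(2) = 2  (base case)
Total: 8 + 5 + 6 + 7 + 8 + 7 + 4 + 2 = 47

47


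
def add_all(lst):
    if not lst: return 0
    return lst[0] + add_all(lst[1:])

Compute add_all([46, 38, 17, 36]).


add_all([46, 38, 17, 36]) = 46 + add_all([38, 17, 36])
add_all([38, 17, 36]) = 38 + add_all([17, 36])
add_all([17, 36]) = 17 + add_all([36])
add_all([36]) = 36 + add_all([])
add_all([]) = 0  (base case)
Total: 46 + 38 + 17 + 36 + 0 = 137

137


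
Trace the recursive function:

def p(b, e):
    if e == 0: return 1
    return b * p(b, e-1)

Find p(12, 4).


p(12, 4)
= 12 * p(12, 3)
= 12 * 12 * p(12, 2)
= 12 * 12 * 12 * p(12, 1)
= 12 * 12 * 12 * 12 * p(12, 0)
= 12 * 12 * 12 * 12 * 1
= 20736

20736


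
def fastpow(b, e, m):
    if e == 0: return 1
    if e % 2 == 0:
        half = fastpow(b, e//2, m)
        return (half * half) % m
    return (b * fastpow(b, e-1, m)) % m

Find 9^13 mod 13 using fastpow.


fastpow(9, 13, 13): e is odd, compute fastpow(9, 12, 13)
  fastpow(9, 12, 13): e is even, compute fastpow(9, 6, 13)
    fastpow(9, 6, 13): e is even, compute fastpow(9, 3, 13)
      fastpow(9, 3, 13): e is odd, compute fastpow(9, 2, 13)
        fastpow(9, 2, 13): e is even, compute fastpow(9, 1, 13)
          fastpow(9, 1, 13): e is odd, compute fastpow(9, 0, 13)
          fastpow(9, 0, 13) = 1
          (9 * 1) % 13 = 9
        half=9, (9*9) % 13 = 3
      (9 * 3) % 13 = 1
    half=1, (1*1) % 13 = 1
  half=1, (1*1) % 13 = 1
(9 * 1) % 13 = 9

9


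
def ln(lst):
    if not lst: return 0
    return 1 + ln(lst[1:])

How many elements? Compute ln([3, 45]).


ln([3, 45]) = 1 + ln([45])
ln([45]) = 1 + ln([])
ln([]) = 0  (base case)
Unwinding: 1 + 1 + 0 = 2

2


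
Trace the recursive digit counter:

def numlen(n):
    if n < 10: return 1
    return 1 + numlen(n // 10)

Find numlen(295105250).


numlen(295105250) = 1 + numlen(29510525)
numlen(29510525) = 1 + numlen(2951052)
numlen(2951052) = 1 + numlen(295105)
numlen(295105) = 1 + numlen(29510)
numlen(29510) = 1 + numlen(2951)
numlen(2951) = 1 + numlen(295)
numlen(295) = 1 + numlen(29)
numlen(29) = 1 + numlen(2)
numlen(2) = 1  (base case: 2 < 10)
Unwinding: 1 + 1 + 1 + 1 + 1 + 1 + 1 + 1 + 1 = 9

9


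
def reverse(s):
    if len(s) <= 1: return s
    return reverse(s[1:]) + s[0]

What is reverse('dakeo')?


reverse('dakeo') = reverse('akeo') + 'd'
reverse('akeo') = reverse('keo') + 'a'
reverse('keo') = reverse('eo') + 'k'
reverse('eo') = reverse('o') + 'e'
reverse('o') = 'o'  (base case)
Concatenating: 'o' + 'e' + 'k' + 'a' + 'd' = 'oekad'

oekad


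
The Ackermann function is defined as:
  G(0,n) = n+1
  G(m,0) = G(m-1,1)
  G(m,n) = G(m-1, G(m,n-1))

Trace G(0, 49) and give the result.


G(0, 49) = 50
Result: G(0, 49) = 50

50


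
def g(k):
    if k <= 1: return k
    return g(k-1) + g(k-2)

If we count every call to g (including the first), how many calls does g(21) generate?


Let C(n) = total calls for g(n)
C(0) = 1, C(1) = 1
C(2) = 1 + C(1) + C(0) = 1 + 1 + 1 = 3
C(3) = 1 + C(2) + C(1) = 1 + 3 + 1 = 5
C(4) = 1 + C(3) + C(2) = 1 + 5 + 3 = 9
C(5) = 1 + C(4) + C(3) = 1 + 9 + 5 = 15
C(6) = 1 + C(5) + C(4) = 1 + 15 + 9 = 25
C(7) = 1 + C(6) + C(5) = 1 + 25 + 15 = 41
C(8) = 1 + C(7) + C(6) = 1 + 41 + 25 = 67
C(9) = 1 + C(8) + C(7) = 1 + 67 + 41 = 109
C(10) = 1 + C(9) + C(8) = 1 + 109 + 67 = 177
C(11) = 1 + C(10) + C(9) = 1 + 177 + 109 = 287
C(12) = 1 + C(11) + C(10) = 1 + 287 + 177 = 465
C(13) = 1 + C(12) + C(11) = 1 + 465 + 287 = 753
C(14) = 1 + C(13) + C(12) = 1 + 753 + 465 = 1219
C(15) = 1 + C(14) + C(13) = 1 + 1219 + 753 = 1973
C(16) = 1 + C(15) + C(14) = 1 + 1973 + 1219 = 3193
C(17) = 1 + C(16) + C(15) = 1 + 3193 + 1973 = 5167
C(18) = 1 + C(17) + C(16) = 1 + 5167 + 3193 = 8361
C(19) = 1 + C(18) + C(17) = 1 + 8361 + 5167 = 13529
C(20) = 1 + C(19) + C(18) = 1 + 13529 + 8361 = 21891
C(21) = 1 + C(20) + C(19) = 1 + 21891 + 13529 = 35421

35421


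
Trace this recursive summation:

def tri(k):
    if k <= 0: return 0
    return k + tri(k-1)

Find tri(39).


tri(39)
= 39 + 38 + 37 + 36 + 35 + 34 + 33 + 32 + 31 + 30 + 29 + 28 + 27 + 26 + 25 + 24 + 23 + 22 + 21 + 20 + 19 + 18 + 17 + 16 + 15 + 14 + 13 + 12 + 11 + 10 + 9 + 8 + 7 + 6 + 5 + 4 + 3 + 2 + 1 + tri(0)
= 39 + 38 + 37 + 36 + 35 + 34 + 33 + 32 + 31 + 30 + 29 + 28 + 27 + 26 + 25 + 24 + 23 + 22 + 21 + 20 + 19 + 18 + 17 + 16 + 15 + 14 + 13 + 12 + 11 + 10 + 9 + 8 + 7 + 6 + 5 + 4 + 3 + 2 + 1 + 0
= 780

780


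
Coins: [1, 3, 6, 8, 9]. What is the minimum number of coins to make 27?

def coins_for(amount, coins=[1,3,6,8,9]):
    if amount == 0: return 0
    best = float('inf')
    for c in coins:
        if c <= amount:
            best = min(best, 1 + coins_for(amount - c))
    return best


Building up with DP:
coins_for(0) = 0
coins_for(1) = min(1+coins_for(0)=1+0=1) = 1
coins_for(2) = min(1+coins_for(1)=1+1=2) = 2
coins_for(3) = min(1+coins_for(2)=1+2=3, 1+coins_for(0)=1+0=1) = 1
coins_for(4) = min(1+coins_for(3)=1+1=2, 1+coins_for(1)=1+1=2) = 2
coins_for(5) = min(1+coins_for(4)=1+2=3, 1+coins_for(2)=1+2=3) = 3
coins_for(6) = min(1+coins_for(5)=1+3=4, 1+coins_for(3)=1+1=2, 1+coins_for(0)=1+0=1) = 1
coins_for(7) = min(1+coins_for(6)=1+1=2, 1+coins_for(4)=1+2=3, 1+coins_for(1)=1+1=2) = 2
coins_for(8) = min(1+coins_for(7)=1+2=3, 1+coins_for(5)=1+3=4, 1+coins_for(2)=1+2=3, 1+coins_for(0)=1+0=1) = 1
coins_for(9) = min(1+coins_for(8)=1+1=2, 1+coins_for(6)=1+1=2, 1+coins_for(3)=1+1=2, 1+coins_for(1)=1+1=2, 1+coins_for(0)=1+0=1) = 1
coins_for(10) = min(1+coins_for(9)=1+1=2, 1+coins_for(7)=1+2=3, 1+coins_for(4)=1+2=3, 1+coins_for(2)=1+2=3, 1+coins_for(1)=1+1=2) = 2
coins_for(11) = min(1+coins_for(10)=1+2=3, 1+coins_for(8)=1+1=2, 1+coins_for(5)=1+3=4, 1+coins_for(3)=1+1=2, 1+coins_for(2)=1+2=3) = 2
coins_for(12) = min(1+coins_for(11)=1+2=3, 1+coins_for(9)=1+1=2, 1+coins_for(6)=1+1=2, 1+coins_for(4)=1+2=3, 1+coins_for(3)=1+1=2) = 2
coins_for(13) = min(1+coins_for(12)=1+2=3, 1+coins_for(10)=1+2=3, 1+coins_for(7)=1+2=3, 1+coins_for(5)=1+3=4, 1+coins_for(4)=1+2=3) = 3
coins_for(14) = min(1+coins_for(13)=1+3=4, 1+coins_for(11)=1+2=3, 1+coins_for(8)=1+1=2, 1+coins_for(6)=1+1=2, 1+coins_for(5)=1+3=4) = 2
coins_for(15) = min(1+coins_for(14)=1+2=3, 1+coins_for(12)=1+2=3, 1+coins_for(9)=1+1=2, 1+coins_for(7)=1+2=3, 1+coins_for(6)=1+1=2) = 2
coins_for(16) = min(1+coins_for(15)=1+2=3, 1+coins_for(13)=1+3=4, 1+coins_for(10)=1+2=3, 1+coins_for(8)=1+1=2, 1+coins_for(7)=1+2=3) = 2
coins_for(17) = min(1+coins_for(16)=1+2=3, 1+coins_for(14)=1+2=3, 1+coins_for(11)=1+2=3, 1+coins_for(9)=1+1=2, 1+coins_for(8)=1+1=2) = 2
coins_for(18) = min(1+coins_for(17)=1+2=3, 1+coins_for(15)=1+2=3, 1+coins_for(12)=1+2=3, 1+coins_for(10)=1+2=3, 1+coins_for(9)=1+1=2) = 2
coins_for(19) = min(1+coins_for(18)=1+2=3, 1+coins_for(16)=1+2=3, 1+coins_for(13)=1+3=4, 1+coins_for(11)=1+2=3, 1+coins_for(10)=1+2=3) = 3
coins_for(20) = min(1+coins_for(19)=1+3=4, 1+coins_for(17)=1+2=3, 1+coins_for(14)=1+2=3, 1+coins_for(12)=1+2=3, 1+coins_for(11)=1+2=3) = 3
coins_for(21) = min(1+coins_for(20)=1+3=4, 1+coins_for(18)=1+2=3, 1+coins_for(15)=1+2=3, 1+coins_for(13)=1+3=4, 1+coins_for(12)=1+2=3) = 3
coins_for(22) = min(1+coins_for(21)=1+3=4, 1+coins_for(19)=1+3=4, 1+coins_for(16)=1+2=3, 1+coins_for(14)=1+2=3, 1+coins_for(13)=1+3=4) = 3
coins_for(23) = min(1+coins_for(22)=1+3=4, 1+coins_for(20)=1+3=4, 1+coins_for(17)=1+2=3, 1+coins_for(15)=1+2=3, 1+coins_for(14)=1+2=3) = 3
coins_for(24) = min(1+coins_for(23)=1+3=4, 1+coins_for(21)=1+3=4, 1+coins_for(18)=1+2=3, 1+coins_for(16)=1+2=3, 1+coins_for(15)=1+2=3) = 3
coins_for(25) = min(1+coins_for(24)=1+3=4, 1+coins_for(22)=1+3=4, 1+coins_for(19)=1+3=4, 1+coins_for(17)=1+2=3, 1+coins_for(16)=1+2=3) = 3
coins_for(26) = min(1+coins_for(25)=1+3=4, 1+coins_for(23)=1+3=4, 1+coins_for(20)=1+3=4, 1+coins_for(18)=1+2=3, 1+coins_for(17)=1+2=3) = 3
coins_for(27) = min(1+coins_for(26)=1+3=4, 1+coins_for(24)=1+3=4, 1+coins_for(21)=1+3=4, 1+coins_for(19)=1+3=4, 1+coins_for(18)=1+2=3) = 3

3
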